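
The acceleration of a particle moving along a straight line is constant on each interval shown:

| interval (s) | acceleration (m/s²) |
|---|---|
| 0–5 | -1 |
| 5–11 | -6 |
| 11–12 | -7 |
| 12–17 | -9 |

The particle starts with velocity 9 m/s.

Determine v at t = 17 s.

Δv equals the area under the a-t graph; then v = v₀ + Δv.
0–5 s: -1 × 5 = -5 m/s
5–11 s: -6 × 6 = -36 m/s
11–12 s: -7 × 1 = -7 m/s
12–17 s: -9 × 5 = -45 m/s
Δv = -93 m/s, so v(17) = 9 + (-93) = -84 m/s.

-84 m/s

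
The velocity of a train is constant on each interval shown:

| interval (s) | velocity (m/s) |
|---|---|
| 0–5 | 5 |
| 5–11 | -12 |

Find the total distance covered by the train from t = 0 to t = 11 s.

Distance (not displacement) is the total path length: add the absolute areas under v-t.
0–5 s: |5| × 5 = 25 m
5–11 s: |-12| × 6 = 72 m
Total distance = 97 m

97 m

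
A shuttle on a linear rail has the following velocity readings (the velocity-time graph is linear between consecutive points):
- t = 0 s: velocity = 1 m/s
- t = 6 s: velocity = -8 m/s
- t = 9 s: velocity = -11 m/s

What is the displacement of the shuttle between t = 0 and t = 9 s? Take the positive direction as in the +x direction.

-49.5 m

Displacement is the signed area under the v-t curve.
0–6 s: ½(1 + -8)(6) = -21 m
6–9 s: ½(-8 + -11)(3) = -28.5 m
Net displacement = -49.5 m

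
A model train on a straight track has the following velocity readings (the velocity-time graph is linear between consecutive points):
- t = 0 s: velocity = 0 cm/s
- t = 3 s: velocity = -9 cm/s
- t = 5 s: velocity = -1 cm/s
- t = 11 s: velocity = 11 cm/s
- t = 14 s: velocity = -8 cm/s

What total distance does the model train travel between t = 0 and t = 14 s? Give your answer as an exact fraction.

2607/38 cm

Distance (not displacement) is the total path length: add the absolute areas under v-t.
0–3 s: |½(0 + -9)(3)| = 13.5 cm
3–5 s: |½(-9 + -1)(2)| = 10 cm
5–11 s: v = 0 at t = 5.5 s; triangle areas 0.25 + 30.25 = 30.5 cm
11–14 s: v = 0 at t = 242/19 s; triangle areas 363/38 + 96/19 = 555/38 cm
Total distance = 2607/38 cm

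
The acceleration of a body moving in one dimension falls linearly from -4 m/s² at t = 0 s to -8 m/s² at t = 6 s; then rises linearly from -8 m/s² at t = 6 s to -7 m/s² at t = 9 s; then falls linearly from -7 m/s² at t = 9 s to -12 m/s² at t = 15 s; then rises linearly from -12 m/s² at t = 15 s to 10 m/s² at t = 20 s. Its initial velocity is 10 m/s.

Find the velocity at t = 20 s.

-110.5 m/s

Δv equals the area under the a-t graph; then v = v₀ + Δv.
0–6 s: ½(-4 + -8)(6) = -36 m/s
6–9 s: ½(-8 + -7)(3) = -22.5 m/s
9–15 s: ½(-7 + -12)(6) = -57 m/s
15–20 s: ½(-12 + 10)(5) = -5 m/s
Δv = -120.5 m/s, so v(20) = 10 + (-120.5) = -110.5 m/s.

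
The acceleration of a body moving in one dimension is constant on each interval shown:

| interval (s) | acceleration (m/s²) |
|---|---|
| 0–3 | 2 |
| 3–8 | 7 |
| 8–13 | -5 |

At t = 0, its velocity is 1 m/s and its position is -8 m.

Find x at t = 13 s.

On each constant-a segment, Δv = aΔt and Δx = v₀Δt + ½aΔt²; chain segment to segment.
0–3 s: v starts 1 m/s; Δx = 1·3 + ½·2·3² = 12 m; v ends 7 m/s.
3–8 s: v starts 7 m/s; Δx = 7·5 + ½·7·5² = 122.5 m; v ends 42 m/s.
8–13 s: v starts 42 m/s; Δx = 42·5 + ½·-5·5² = 147.5 m; v ends 17 m/s.
x(13) = -8 + Σ Δx = 274 m.

274 m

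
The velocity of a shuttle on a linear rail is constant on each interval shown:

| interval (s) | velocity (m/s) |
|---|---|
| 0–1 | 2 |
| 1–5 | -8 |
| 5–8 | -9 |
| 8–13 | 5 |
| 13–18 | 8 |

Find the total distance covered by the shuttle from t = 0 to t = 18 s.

Total distance travelled is ∫|v| dt — sum the magnitudes of each area piece.
0–1 s: |2| × 1 = 2 m
1–5 s: |-8| × 4 = 32 m
5–8 s: |-9| × 3 = 27 m
8–13 s: |5| × 5 = 25 m
13–18 s: |8| × 5 = 40 m
Total distance = 126 m

126 m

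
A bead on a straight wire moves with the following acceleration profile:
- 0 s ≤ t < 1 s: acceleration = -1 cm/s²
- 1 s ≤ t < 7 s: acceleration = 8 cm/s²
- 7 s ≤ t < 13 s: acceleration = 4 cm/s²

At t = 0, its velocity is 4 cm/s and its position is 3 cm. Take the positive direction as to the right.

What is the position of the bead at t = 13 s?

546.5 cm

On each constant-a segment, Δv = aΔt and Δx = v₀Δt + ½aΔt²; chain segment to segment.
0–1 s: v starts 4 cm/s; Δx = 4·1 + ½·-1·1² = 3.5 cm; v ends 3 cm/s.
1–7 s: v starts 3 cm/s; Δx = 3·6 + ½·8·6² = 162 cm; v ends 51 cm/s.
7–13 s: v starts 51 cm/s; Δx = 51·6 + ½·4·6² = 378 cm; v ends 75 cm/s.
x(13) = 3 + Σ Δx = 546.5 cm.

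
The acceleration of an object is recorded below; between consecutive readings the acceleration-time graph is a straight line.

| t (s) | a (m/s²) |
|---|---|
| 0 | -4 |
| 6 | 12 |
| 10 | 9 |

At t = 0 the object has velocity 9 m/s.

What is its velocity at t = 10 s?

75 m/s

Δv equals the area under the a-t graph; then v = v₀ + Δv.
0–6 s: ½(-4 + 12)(6) = 24 m/s
6–10 s: ½(12 + 9)(4) = 42 m/s
Δv = 66 m/s, so v(10) = 9 + (66) = 75 m/s.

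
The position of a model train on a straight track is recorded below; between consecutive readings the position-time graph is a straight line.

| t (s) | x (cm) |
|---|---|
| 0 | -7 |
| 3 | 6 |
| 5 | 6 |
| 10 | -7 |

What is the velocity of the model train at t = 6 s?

Velocity is the slope of the x-t graph on 5–10 s: (-7 − 6)/(10 − 5) = -2.6 cm/s.

-2.6 cm/s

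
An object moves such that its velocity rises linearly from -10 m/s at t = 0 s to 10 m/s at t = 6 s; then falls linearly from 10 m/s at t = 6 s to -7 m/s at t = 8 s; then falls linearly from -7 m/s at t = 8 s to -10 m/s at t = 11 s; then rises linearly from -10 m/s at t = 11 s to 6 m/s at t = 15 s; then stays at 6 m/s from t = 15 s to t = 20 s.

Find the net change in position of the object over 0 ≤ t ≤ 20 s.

-0.5 m

Net displacement equals the area under the velocity-time graph (areas below the axis count negative).
0–6 s: ½(-10 + 10)(6) = 0 m
6–8 s: ½(10 + -7)(2) = 3 m
8–11 s: ½(-7 + -10)(3) = -25.5 m
11–15 s: ½(-10 + 6)(4) = -8 m
15–20 s: 6 × 5 = 30 m
Net displacement = -0.5 m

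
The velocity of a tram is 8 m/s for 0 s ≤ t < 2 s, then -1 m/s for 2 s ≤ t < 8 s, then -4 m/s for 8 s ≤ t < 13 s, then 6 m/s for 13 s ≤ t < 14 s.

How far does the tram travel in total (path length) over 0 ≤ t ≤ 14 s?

Distance (not displacement) is the total path length: add the absolute areas under v-t.
0–2 s: |8| × 2 = 16 m
2–8 s: |-1| × 6 = 6 m
8–13 s: |-4| × 5 = 20 m
13–14 s: |6| × 1 = 6 m
Total distance = 48 m

48 m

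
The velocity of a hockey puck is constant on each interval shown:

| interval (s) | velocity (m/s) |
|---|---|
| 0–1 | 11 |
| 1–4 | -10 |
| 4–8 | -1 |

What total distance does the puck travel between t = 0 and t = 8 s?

Total distance travelled is ∫|v| dt — sum the magnitudes of each area piece.
0–1 s: |11| × 1 = 11 m
1–4 s: |-10| × 3 = 30 m
4–8 s: |-1| × 4 = 4 m
Total distance = 45 m

45 m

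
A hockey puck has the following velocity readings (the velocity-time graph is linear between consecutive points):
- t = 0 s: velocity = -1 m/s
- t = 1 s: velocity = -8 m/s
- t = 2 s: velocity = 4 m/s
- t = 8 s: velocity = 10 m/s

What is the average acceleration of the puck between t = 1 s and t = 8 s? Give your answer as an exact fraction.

Average acceleration = Δv/Δt = (10 − -8)/(8 − 1) = 18/7 m/s².

18/7 m/s²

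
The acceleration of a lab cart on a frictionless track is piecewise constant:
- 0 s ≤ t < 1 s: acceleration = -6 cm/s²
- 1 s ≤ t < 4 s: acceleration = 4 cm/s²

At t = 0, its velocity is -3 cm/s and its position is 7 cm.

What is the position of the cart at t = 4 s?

-8 cm

On each constant-a segment, Δv = aΔt and Δx = v₀Δt + ½aΔt²; chain segment to segment.
0–1 s: v starts -3 cm/s; Δx = -3·1 + ½·-6·1² = -6 cm; v ends -9 cm/s.
1–4 s: v starts -9 cm/s; Δx = -9·3 + ½·4·3² = -9 cm; v ends 3 cm/s.
x(4) = 7 + Σ Δx = -8 cm.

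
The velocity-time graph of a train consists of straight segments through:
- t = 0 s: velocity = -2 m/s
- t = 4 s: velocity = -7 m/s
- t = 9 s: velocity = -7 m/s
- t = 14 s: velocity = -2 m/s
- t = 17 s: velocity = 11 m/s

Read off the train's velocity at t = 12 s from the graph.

-4 m/s

On 9–14 s the graph is linear from -7 to -2 m/s: v(12) = -7 + (-2 − -7)·(12 − 9)/(14 − 9) = -4 m/s.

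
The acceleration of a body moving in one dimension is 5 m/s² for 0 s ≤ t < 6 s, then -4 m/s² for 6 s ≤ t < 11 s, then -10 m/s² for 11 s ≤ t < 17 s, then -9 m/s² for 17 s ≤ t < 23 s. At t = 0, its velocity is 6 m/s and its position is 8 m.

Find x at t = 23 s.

-246 m

On each constant-a segment, Δv = aΔt and Δx = v₀Δt + ½aΔt²; chain segment to segment.
0–6 s: v starts 6 m/s; Δx = 6·6 + ½·5·6² = 126 m; v ends 36 m/s.
6–11 s: v starts 36 m/s; Δx = 36·5 + ½·-4·5² = 130 m; v ends 16 m/s.
11–17 s: v starts 16 m/s; Δx = 16·6 + ½·-10·6² = -84 m; v ends -44 m/s.
17–23 s: v starts -44 m/s; Δx = -44·6 + ½·-9·6² = -426 m; v ends -98 m/s.
x(23) = 8 + Σ Δx = -246 m.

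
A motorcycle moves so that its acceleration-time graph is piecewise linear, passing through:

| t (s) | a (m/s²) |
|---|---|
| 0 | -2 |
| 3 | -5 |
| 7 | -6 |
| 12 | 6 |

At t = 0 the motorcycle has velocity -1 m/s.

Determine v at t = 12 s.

-33.5 m/s

Δv equals the area under the a-t graph; then v = v₀ + Δv.
0–3 s: ½(-2 + -5)(3) = -10.5 m/s
3–7 s: ½(-5 + -6)(4) = -22 m/s
7–12 s: ½(-6 + 6)(5) = 0 m/s
Δv = -32.5 m/s, so v(12) = -1 + (-32.5) = -33.5 m/s.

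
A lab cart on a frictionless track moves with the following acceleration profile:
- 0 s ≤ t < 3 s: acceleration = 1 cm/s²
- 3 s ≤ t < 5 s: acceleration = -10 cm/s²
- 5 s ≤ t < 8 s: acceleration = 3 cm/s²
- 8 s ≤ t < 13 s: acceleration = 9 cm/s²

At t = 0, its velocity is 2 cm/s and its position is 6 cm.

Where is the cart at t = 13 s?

57.5 cm

On each constant-a segment, Δv = aΔt and Δx = v₀Δt + ½aΔt²; chain segment to segment.
0–3 s: v starts 2 cm/s; Δx = 2·3 + ½·1·3² = 10.5 cm; v ends 5 cm/s.
3–5 s: v starts 5 cm/s; Δx = 5·2 + ½·-10·2² = -10 cm; v ends -15 cm/s.
5–8 s: v starts -15 cm/s; Δx = -15·3 + ½·3·3² = -31.5 cm; v ends -6 cm/s.
8–13 s: v starts -6 cm/s; Δx = -6·5 + ½·9·5² = 82.5 cm; v ends 39 cm/s.
x(13) = 6 + Σ Δx = 57.5 cm.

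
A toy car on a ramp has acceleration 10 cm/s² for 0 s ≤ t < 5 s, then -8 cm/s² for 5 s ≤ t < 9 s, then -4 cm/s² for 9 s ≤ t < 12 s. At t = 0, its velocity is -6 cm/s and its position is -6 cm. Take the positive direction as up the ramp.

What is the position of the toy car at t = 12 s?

219 cm

On each constant-a segment, Δv = aΔt and Δx = v₀Δt + ½aΔt²; chain segment to segment.
0–5 s: v starts -6 cm/s; Δx = -6·5 + ½·10·5² = 95 cm; v ends 44 cm/s.
5–9 s: v starts 44 cm/s; Δx = 44·4 + ½·-8·4² = 112 cm; v ends 12 cm/s.
9–12 s: v starts 12 cm/s; Δx = 12·3 + ½·-4·3² = 18 cm; v ends 0 cm/s.
x(12) = -6 + Σ Δx = 219 cm.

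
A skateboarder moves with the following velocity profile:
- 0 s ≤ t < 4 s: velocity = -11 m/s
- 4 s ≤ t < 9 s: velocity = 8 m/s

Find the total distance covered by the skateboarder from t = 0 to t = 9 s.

84 m

Total distance travelled is ∫|v| dt — sum the magnitudes of each area piece.
0–4 s: |-11| × 4 = 44 m
4–9 s: |8| × 5 = 40 m
Total distance = 84 m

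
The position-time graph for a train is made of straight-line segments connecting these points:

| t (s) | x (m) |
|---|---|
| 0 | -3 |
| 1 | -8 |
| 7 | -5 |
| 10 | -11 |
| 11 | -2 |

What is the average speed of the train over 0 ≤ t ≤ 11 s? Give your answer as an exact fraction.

23/11 m/s

Average speed = (total path length)/(elapsed time); on a piecewise-linear x-t graph the path length is Σ|Δx|.
0–1 s: |Δx| = |-8 − -3| = 5 m
1–7 s: |Δx| = |-5 − -8| = 3 m
7–10 s: |Δx| = |-11 − -5| = 6 m
10–11 s: |Δx| = |-2 − -11| = 9 m
Total path = 23 m; average speed = 23/11 = 23/11 m/s.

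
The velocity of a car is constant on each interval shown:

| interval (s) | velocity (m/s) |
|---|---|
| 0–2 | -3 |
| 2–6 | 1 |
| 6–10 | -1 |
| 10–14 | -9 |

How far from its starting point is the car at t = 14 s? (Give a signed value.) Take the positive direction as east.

-42 m

Displacement is the signed area under the v-t curve.
0–2 s: -3 × 2 = -6 m
2–6 s: 1 × 4 = 4 m
6–10 s: -1 × 4 = -4 m
10–14 s: -9 × 4 = -36 m
Net displacement = -42 m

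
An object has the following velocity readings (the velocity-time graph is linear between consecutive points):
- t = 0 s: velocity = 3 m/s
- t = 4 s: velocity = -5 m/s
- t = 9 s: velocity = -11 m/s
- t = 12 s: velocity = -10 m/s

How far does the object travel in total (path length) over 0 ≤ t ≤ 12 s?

80 m

Distance (not displacement) is the total path length: add the absolute areas under v-t.
0–4 s: v = 0 at t = 1.5 s; triangle areas 2.25 + 6.25 = 8.5 m
4–9 s: |½(-5 + -11)(5)| = 40 m
9–12 s: |½(-11 + -10)(3)| = 31.5 m
Total distance = 80 m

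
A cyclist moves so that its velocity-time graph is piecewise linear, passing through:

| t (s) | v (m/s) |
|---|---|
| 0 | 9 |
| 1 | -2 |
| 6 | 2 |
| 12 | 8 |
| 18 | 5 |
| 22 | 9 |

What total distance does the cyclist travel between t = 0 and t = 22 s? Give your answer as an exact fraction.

Total distance travelled is ∫|v| dt — sum the magnitudes of each area piece.
0–1 s: v = 0 at t = 9/11 s; triangle areas 81/22 + 2/11 = 85/22 m
1–6 s: v = 0 at t = 3.5 s; triangle areas 2.5 + 2.5 = 5 m
6–12 s: |½(2 + 8)(6)| = 30 m
12–18 s: |½(8 + 5)(6)| = 39 m
18–22 s: |½(5 + 9)(4)| = 28 m
Total distance = 2329/22 m

2329/22 m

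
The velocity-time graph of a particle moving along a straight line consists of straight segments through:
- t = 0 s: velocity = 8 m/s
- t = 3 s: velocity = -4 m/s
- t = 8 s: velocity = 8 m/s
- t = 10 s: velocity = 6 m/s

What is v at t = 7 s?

On 3–8 s the graph is linear from -4 to 8 m/s: v(7) = -4 + (8 − -4)·(7 − 3)/(8 − 3) = 5.6 m/s.

5.6 m/s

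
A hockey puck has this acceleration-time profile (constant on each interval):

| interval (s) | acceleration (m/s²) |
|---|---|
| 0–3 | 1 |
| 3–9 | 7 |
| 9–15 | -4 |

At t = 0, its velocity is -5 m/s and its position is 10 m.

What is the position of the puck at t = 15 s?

281.5 m

On each constant-a segment, Δv = aΔt and Δx = v₀Δt + ½aΔt²; chain segment to segment.
0–3 s: v starts -5 m/s; Δx = -5·3 + ½·1·3² = -10.5 m; v ends -2 m/s.
3–9 s: v starts -2 m/s; Δx = -2·6 + ½·7·6² = 114 m; v ends 40 m/s.
9–15 s: v starts 40 m/s; Δx = 40·6 + ½·-4·6² = 168 m; v ends 16 m/s.
x(15) = 10 + Σ Δx = 281.5 m.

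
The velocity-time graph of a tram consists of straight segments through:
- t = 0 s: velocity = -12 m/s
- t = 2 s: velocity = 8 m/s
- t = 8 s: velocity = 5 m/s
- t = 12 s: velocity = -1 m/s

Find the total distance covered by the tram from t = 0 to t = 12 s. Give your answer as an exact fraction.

871/15 m

Distance (not displacement) is the total path length: add the absolute areas under v-t.
0–2 s: v = 0 at t = 1.2 s; triangle areas 7.2 + 3.2 = 10.4 m
2–8 s: |½(8 + 5)(6)| = 39 m
8–12 s: v = 0 at t = 34/3 s; triangle areas 25/3 + 1/3 = 26/3 m
Total distance = 871/15 m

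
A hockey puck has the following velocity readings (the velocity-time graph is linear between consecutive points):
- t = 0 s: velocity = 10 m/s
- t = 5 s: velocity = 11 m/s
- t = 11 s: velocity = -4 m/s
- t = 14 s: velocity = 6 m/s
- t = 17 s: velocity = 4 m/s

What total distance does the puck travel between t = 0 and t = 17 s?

Distance (not displacement) is the total path length: add the absolute areas under v-t.
0–5 s: |½(10 + 11)(5)| = 52.5 m
5–11 s: v = 0 at t = 9.4 s; triangle areas 24.2 + 3.2 = 27.4 m
11–14 s: v = 0 at t = 12.2 s; triangle areas 2.4 + 5.4 = 7.8 m
14–17 s: |½(6 + 4)(3)| = 15 m
Total distance = 102.7 m

102.7 m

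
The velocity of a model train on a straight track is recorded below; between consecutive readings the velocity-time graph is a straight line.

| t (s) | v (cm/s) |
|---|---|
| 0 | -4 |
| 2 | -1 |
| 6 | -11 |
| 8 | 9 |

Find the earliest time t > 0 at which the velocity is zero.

v changes sign on 6–8 s (from -11 to 9); the graph is linear there, so v = 0 at t = 6 + (11)·(8 − 6)/(9 − -11) = 7.1 s.

t = 7.1 s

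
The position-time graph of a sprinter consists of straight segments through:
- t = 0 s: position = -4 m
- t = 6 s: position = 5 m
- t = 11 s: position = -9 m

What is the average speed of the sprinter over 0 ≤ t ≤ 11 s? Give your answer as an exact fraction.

23/11 m/s

Average speed = (total path length)/(elapsed time); on a piecewise-linear x-t graph the path length is Σ|Δx|.
0–6 s: |Δx| = |5 − -4| = 9 m
6–11 s: |Δx| = |-9 − 5| = 14 m
Total path = 23 m; average speed = 23/11 = 23/11 m/s.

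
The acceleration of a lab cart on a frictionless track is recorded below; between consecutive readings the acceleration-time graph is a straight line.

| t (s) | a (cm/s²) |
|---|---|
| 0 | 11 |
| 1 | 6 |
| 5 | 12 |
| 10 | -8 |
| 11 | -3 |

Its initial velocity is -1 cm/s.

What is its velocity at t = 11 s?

48 cm/s

Δv equals the area under the a-t graph; then v = v₀ + Δv.
0–1 s: ½(11 + 6)(1) = 8.5 cm/s
1–5 s: ½(6 + 12)(4) = 36 cm/s
5–10 s: ½(12 + -8)(5) = 10 cm/s
10–11 s: ½(-8 + -3)(1) = -5.5 cm/s
Δv = 49 cm/s, so v(11) = -1 + (49) = 48 cm/s.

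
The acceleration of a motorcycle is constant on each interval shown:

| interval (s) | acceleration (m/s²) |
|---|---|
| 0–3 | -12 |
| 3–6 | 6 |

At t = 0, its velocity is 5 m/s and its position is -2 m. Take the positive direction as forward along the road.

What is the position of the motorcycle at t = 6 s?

On each constant-a segment, Δv = aΔt and Δx = v₀Δt + ½aΔt²; chain segment to segment.
0–3 s: v starts 5 m/s; Δx = 5·3 + ½·-12·3² = -39 m; v ends -31 m/s.
3–6 s: v starts -31 m/s; Δx = -31·3 + ½·6·3² = -66 m; v ends -13 m/s.
x(6) = -2 + Σ Δx = -107 m.

-107 m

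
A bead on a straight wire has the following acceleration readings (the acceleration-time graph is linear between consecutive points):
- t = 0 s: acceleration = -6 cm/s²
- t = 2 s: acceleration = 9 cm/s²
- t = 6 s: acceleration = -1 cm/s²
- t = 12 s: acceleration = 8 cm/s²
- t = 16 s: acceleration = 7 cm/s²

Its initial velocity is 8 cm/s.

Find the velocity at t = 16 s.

78 cm/s

Δv equals the area under the a-t graph; then v = v₀ + Δv.
0–2 s: ½(-6 + 9)(2) = 3 cm/s
2–6 s: ½(9 + -1)(4) = 16 cm/s
6–12 s: ½(-1 + 8)(6) = 21 cm/s
12–16 s: ½(8 + 7)(4) = 30 cm/s
Δv = 70 cm/s, so v(16) = 8 + (70) = 78 cm/s.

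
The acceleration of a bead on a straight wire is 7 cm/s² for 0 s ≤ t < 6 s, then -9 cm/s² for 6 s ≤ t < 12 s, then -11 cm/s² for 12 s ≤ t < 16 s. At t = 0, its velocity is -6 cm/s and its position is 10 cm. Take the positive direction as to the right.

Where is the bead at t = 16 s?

On each constant-a segment, Δv = aΔt and Δx = v₀Δt + ½aΔt²; chain segment to segment.
0–6 s: v starts -6 cm/s; Δx = -6·6 + ½·7·6² = 90 cm; v ends 36 cm/s.
6–12 s: v starts 36 cm/s; Δx = 36·6 + ½·-9·6² = 54 cm; v ends -18 cm/s.
12–16 s: v starts -18 cm/s; Δx = -18·4 + ½·-11·4² = -160 cm; v ends -62 cm/s.
x(16) = 10 + Σ Δx = -6 cm.

-6 cm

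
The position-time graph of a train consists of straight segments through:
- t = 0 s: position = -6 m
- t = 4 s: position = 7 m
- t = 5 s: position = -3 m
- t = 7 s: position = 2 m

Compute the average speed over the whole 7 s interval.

4 m/s

Average speed = (total path length)/(elapsed time); on a piecewise-linear x-t graph the path length is Σ|Δx|.
0–4 s: |Δx| = |7 − -6| = 13 m
4–5 s: |Δx| = |-3 − 7| = 10 m
5–7 s: |Δx| = |2 − -3| = 5 m
Total path = 28 m; average speed = 28/7 = 4 m/s.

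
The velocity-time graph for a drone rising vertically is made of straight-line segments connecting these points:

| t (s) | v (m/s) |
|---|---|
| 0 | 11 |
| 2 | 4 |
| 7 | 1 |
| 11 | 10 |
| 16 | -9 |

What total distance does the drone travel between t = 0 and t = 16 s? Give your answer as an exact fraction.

Distance (not displacement) is the total path length: add the absolute areas under v-t.
0–2 s: |½(11 + 4)(2)| = 15 m
2–7 s: |½(4 + 1)(5)| = 12.5 m
7–11 s: |½(1 + 10)(4)| = 22 m
11–16 s: v = 0 at t = 259/19 s; triangle areas 250/19 + 405/38 = 905/38 m
Total distance = 1393/19 m

1393/19 m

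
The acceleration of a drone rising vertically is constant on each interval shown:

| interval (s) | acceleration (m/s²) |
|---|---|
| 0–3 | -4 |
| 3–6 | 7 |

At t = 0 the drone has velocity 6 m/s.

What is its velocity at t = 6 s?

Δv equals the area under the a-t graph; then v = v₀ + Δv.
0–3 s: -4 × 3 = -12 m/s
3–6 s: 7 × 3 = 21 m/s
Δv = 9 m/s, so v(6) = 6 + (9) = 15 m/s.

15 m/s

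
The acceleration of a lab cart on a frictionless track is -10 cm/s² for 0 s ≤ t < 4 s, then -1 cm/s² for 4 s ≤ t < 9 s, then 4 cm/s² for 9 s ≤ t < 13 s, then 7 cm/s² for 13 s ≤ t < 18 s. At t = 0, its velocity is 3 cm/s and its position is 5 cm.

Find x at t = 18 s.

On each constant-a segment, Δv = aΔt and Δx = v₀Δt + ½aΔt²; chain segment to segment.
0–4 s: v starts 3 cm/s; Δx = 3·4 + ½·-10·4² = -68 cm; v ends -37 cm/s.
4–9 s: v starts -37 cm/s; Δx = -37·5 + ½·-1·5² = -197.5 cm; v ends -42 cm/s.
9–13 s: v starts -42 cm/s; Δx = -42·4 + ½·4·4² = -136 cm; v ends -26 cm/s.
13–18 s: v starts -26 cm/s; Δx = -26·5 + ½·7·5² = -42.5 cm; v ends 9 cm/s.
x(18) = 5 + Σ Δx = -439 cm.

-439 cm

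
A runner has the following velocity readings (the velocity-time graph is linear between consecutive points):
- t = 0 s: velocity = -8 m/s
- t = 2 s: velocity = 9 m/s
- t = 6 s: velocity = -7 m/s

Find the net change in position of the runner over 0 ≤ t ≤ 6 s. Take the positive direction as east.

Net displacement equals the area under the velocity-time graph (areas below the axis count negative).
0–2 s: ½(-8 + 9)(2) = 1 m
2–6 s: ½(9 + -7)(4) = 4 m
Net displacement = 5 m

5 m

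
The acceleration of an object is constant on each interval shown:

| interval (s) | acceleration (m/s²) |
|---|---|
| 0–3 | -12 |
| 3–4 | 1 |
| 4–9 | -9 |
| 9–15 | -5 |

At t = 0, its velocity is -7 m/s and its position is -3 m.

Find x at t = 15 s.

On each constant-a segment, Δv = aΔt and Δx = v₀Δt + ½aΔt²; chain segment to segment.
0–3 s: v starts -7 m/s; Δx = -7·3 + ½·-12·3² = -75 m; v ends -43 m/s.
3–4 s: v starts -43 m/s; Δx = -43·1 + ½·1·1² = -42.5 m; v ends -42 m/s.
4–9 s: v starts -42 m/s; Δx = -42·5 + ½·-9·5² = -322.5 m; v ends -87 m/s.
9–15 s: v starts -87 m/s; Δx = -87·6 + ½·-5·6² = -612 m; v ends -117 m/s.
x(15) = -3 + Σ Δx = -1055 m.

-1055 m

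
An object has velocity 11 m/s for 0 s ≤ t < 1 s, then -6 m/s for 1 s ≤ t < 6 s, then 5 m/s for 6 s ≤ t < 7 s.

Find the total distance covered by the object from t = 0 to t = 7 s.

46 m

Total distance travelled is ∫|v| dt — sum the magnitudes of each area piece.
0–1 s: |11| × 1 = 11 m
1–6 s: |-6| × 5 = 30 m
6–7 s: |5| × 1 = 5 m
Total distance = 46 m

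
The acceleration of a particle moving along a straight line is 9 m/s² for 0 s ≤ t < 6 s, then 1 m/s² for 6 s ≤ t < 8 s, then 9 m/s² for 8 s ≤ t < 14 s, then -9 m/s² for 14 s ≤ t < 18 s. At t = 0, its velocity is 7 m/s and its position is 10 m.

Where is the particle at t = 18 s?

1274 m

On each constant-a segment, Δv = aΔt and Δx = v₀Δt + ½aΔt²; chain segment to segment.
0–6 s: v starts 7 m/s; Δx = 7·6 + ½·9·6² = 204 m; v ends 61 m/s.
6–8 s: v starts 61 m/s; Δx = 61·2 + ½·1·2² = 124 m; v ends 63 m/s.
8–14 s: v starts 63 m/s; Δx = 63·6 + ½·9·6² = 540 m; v ends 117 m/s.
14–18 s: v starts 117 m/s; Δx = 117·4 + ½·-9·4² = 396 m; v ends 81 m/s.
x(18) = 10 + Σ Δx = 1274 m.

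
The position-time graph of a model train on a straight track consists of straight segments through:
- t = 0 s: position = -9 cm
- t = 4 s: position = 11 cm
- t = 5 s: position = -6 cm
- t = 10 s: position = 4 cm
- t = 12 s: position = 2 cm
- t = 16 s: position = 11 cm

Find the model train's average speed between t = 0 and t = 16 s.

3.625 cm/s

Average speed = (total path length)/(elapsed time); on a piecewise-linear x-t graph the path length is Σ|Δx|.
0–4 s: |Δx| = |11 − -9| = 20 cm
4–5 s: |Δx| = |-6 − 11| = 17 cm
5–10 s: |Δx| = |4 − -6| = 10 cm
10–12 s: |Δx| = |2 − 4| = 2 cm
12–16 s: |Δx| = |11 − 2| = 9 cm
Total path = 58 cm; average speed = 58/16 = 3.625 cm/s.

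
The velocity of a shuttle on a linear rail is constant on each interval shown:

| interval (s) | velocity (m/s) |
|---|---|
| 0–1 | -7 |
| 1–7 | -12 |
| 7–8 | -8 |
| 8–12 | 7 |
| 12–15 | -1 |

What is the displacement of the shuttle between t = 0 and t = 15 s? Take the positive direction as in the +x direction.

-62 m

Net displacement equals the area under the velocity-time graph (areas below the axis count negative).
0–1 s: -7 × 1 = -7 m
1–7 s: -12 × 6 = -72 m
7–8 s: -8 × 1 = -8 m
8–12 s: 7 × 4 = 28 m
12–15 s: -1 × 3 = -3 m
Net displacement = -62 m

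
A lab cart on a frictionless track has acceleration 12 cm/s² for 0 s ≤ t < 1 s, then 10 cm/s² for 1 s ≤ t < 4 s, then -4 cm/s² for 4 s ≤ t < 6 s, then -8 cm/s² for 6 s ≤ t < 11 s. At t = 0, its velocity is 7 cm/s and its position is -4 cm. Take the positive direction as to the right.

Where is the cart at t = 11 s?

306 cm

On each constant-a segment, Δv = aΔt and Δx = v₀Δt + ½aΔt²; chain segment to segment.
0–1 s: v starts 7 cm/s; Δx = 7·1 + ½·12·1² = 13 cm; v ends 19 cm/s.
1–4 s: v starts 19 cm/s; Δx = 19·3 + ½·10·3² = 102 cm; v ends 49 cm/s.
4–6 s: v starts 49 cm/s; Δx = 49·2 + ½·-4·2² = 90 cm; v ends 41 cm/s.
6–11 s: v starts 41 cm/s; Δx = 41·5 + ½·-8·5² = 105 cm; v ends 1 cm/s.
x(11) = -4 + Σ Δx = 306 cm.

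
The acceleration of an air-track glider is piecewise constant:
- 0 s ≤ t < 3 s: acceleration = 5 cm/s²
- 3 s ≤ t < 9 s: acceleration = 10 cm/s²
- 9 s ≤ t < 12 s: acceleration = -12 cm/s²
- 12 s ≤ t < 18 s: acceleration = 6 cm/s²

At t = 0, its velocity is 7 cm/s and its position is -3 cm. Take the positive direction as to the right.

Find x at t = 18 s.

On each constant-a segment, Δv = aΔt and Δx = v₀Δt + ½aΔt²; chain segment to segment.
0–3 s: v starts 7 cm/s; Δx = 7·3 + ½·5·3² = 43.5 cm; v ends 22 cm/s.
3–9 s: v starts 22 cm/s; Δx = 22·6 + ½·10·6² = 312 cm; v ends 82 cm/s.
9–12 s: v starts 82 cm/s; Δx = 82·3 + ½·-12·3² = 192 cm; v ends 46 cm/s.
12–18 s: v starts 46 cm/s; Δx = 46·6 + ½·6·6² = 384 cm; v ends 82 cm/s.
x(18) = -3 + Σ Δx = 928.5 cm.

928.5 cm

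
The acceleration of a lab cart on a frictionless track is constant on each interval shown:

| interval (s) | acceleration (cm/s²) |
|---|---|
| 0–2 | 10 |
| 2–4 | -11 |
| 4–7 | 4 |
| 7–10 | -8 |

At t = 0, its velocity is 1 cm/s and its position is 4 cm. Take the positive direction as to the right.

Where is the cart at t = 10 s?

58 cm

On each constant-a segment, Δv = aΔt and Δx = v₀Δt + ½aΔt²; chain segment to segment.
0–2 s: v starts 1 cm/s; Δx = 1·2 + ½·10·2² = 22 cm; v ends 21 cm/s.
2–4 s: v starts 21 cm/s; Δx = 21·2 + ½·-11·2² = 20 cm; v ends -1 cm/s.
4–7 s: v starts -1 cm/s; Δx = -1·3 + ½·4·3² = 15 cm; v ends 11 cm/s.
7–10 s: v starts 11 cm/s; Δx = 11·3 + ½·-8·3² = -3 cm; v ends -13 cm/s.
x(10) = 4 + Σ Δx = 58 cm.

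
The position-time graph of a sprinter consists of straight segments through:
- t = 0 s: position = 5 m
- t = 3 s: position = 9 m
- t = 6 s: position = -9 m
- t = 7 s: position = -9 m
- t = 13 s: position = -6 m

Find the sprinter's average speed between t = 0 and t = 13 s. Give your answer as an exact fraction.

Average speed = (total path length)/(elapsed time); on a piecewise-linear x-t graph the path length is Σ|Δx|.
0–3 s: |Δx| = |9 − 5| = 4 m
3–6 s: |Δx| = |-9 − 9| = 18 m
6–7 s: |Δx| = |-9 − -9| = 0 m
7–13 s: |Δx| = |-6 − -9| = 3 m
Total path = 25 m; average speed = 25/13 = 25/13 m/s.

25/13 m/s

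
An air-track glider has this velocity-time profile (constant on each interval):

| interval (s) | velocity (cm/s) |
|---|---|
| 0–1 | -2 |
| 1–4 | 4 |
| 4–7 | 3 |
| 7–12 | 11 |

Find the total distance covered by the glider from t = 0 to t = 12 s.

Distance (not displacement) is the total path length: add the absolute areas under v-t.
0–1 s: |-2| × 1 = 2 cm
1–4 s: |4| × 3 = 12 cm
4–7 s: |3| × 3 = 9 cm
7–12 s: |11| × 5 = 55 cm
Total distance = 78 cm

78 cm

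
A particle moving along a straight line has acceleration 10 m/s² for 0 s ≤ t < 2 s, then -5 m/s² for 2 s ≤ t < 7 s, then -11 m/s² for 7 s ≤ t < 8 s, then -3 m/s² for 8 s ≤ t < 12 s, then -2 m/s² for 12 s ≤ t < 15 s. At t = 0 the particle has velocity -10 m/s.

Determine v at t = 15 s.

Δv equals the area under the a-t graph; then v = v₀ + Δv.
0–2 s: 10 × 2 = 20 m/s
2–7 s: -5 × 5 = -25 m/s
7–8 s: -11 × 1 = -11 m/s
8–12 s: -3 × 4 = -12 m/s
12–15 s: -2 × 3 = -6 m/s
Δv = -34 m/s, so v(15) = -10 + (-34) = -44 m/s.

-44 m/s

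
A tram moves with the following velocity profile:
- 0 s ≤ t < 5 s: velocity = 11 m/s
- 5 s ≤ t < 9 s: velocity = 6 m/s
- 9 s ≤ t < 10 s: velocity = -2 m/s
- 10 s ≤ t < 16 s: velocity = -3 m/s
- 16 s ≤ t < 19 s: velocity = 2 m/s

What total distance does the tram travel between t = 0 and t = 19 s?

Total distance travelled is ∫|v| dt — sum the magnitudes of each area piece.
0–5 s: |11| × 5 = 55 m
5–9 s: |6| × 4 = 24 m
9–10 s: |-2| × 1 = 2 m
10–16 s: |-3| × 6 = 18 m
16–19 s: |2| × 3 = 6 m
Total distance = 105 m

105 m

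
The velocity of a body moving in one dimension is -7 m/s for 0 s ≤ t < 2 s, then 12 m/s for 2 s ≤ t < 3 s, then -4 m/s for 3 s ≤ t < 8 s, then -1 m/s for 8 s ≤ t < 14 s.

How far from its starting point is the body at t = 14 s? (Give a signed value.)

Net displacement equals the area under the velocity-time graph (areas below the axis count negative).
0–2 s: -7 × 2 = -14 m
2–3 s: 12 × 1 = 12 m
3–8 s: -4 × 5 = -20 m
8–14 s: -1 × 6 = -6 m
Net displacement = -28 m

-28 m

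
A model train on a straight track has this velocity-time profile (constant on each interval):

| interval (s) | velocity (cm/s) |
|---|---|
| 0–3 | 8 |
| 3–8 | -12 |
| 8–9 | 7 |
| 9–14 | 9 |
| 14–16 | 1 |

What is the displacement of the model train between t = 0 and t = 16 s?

18 cm

Displacement is the signed area under the v-t curve.
0–3 s: 8 × 3 = 24 cm
3–8 s: -12 × 5 = -60 cm
8–9 s: 7 × 1 = 7 cm
9–14 s: 9 × 5 = 45 cm
14–16 s: 1 × 2 = 2 cm
Net displacement = 18 cm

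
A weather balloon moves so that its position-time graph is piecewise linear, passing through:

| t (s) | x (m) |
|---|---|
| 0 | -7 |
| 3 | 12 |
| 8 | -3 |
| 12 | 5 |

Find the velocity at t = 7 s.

Velocity is the slope of the x-t graph on 3–8 s: (-3 − 12)/(8 − 3) = -3 m/s.

-3 m/s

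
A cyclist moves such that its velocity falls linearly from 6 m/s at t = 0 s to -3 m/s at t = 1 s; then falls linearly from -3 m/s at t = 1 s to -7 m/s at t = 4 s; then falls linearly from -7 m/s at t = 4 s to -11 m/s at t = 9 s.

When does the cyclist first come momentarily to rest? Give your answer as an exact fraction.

v changes sign on 0–1 s (from 6 to -3); the graph is linear there, so v = 0 at t = 0 + (-6)·(1 − 0)/(-3 − 6) = 2/3 s.

t = 2/3 s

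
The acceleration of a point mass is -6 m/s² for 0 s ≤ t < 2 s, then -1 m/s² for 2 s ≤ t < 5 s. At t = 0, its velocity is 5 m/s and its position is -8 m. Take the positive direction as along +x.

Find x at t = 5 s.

-35.5 m

On each constant-a segment, Δv = aΔt and Δx = v₀Δt + ½aΔt²; chain segment to segment.
0–2 s: v starts 5 m/s; Δx = 5·2 + ½·-6·2² = -2 m; v ends -7 m/s.
2–5 s: v starts -7 m/s; Δx = -7·3 + ½·-1·3² = -25.5 m; v ends -10 m/s.
x(5) = -8 + Σ Δx = -35.5 m.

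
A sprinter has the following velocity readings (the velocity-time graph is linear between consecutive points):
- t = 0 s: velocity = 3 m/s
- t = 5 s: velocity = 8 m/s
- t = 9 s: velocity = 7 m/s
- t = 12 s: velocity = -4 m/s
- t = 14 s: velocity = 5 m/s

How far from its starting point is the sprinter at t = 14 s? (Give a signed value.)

Net displacement equals the area under the velocity-time graph (areas below the axis count negative).
0–5 s: ½(3 + 8)(5) = 27.5 m
5–9 s: ½(8 + 7)(4) = 30 m
9–12 s: ½(7 + -4)(3) = 4.5 m
12–14 s: ½(-4 + 5)(2) = 1 m
Net displacement = 63 m

63 m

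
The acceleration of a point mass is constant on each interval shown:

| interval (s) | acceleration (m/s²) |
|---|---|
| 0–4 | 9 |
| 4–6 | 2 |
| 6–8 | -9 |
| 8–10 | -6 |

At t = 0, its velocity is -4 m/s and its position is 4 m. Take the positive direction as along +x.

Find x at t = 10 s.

On each constant-a segment, Δv = aΔt and Δx = v₀Δt + ½aΔt²; chain segment to segment.
0–4 s: v starts -4 m/s; Δx = -4·4 + ½·9·4² = 56 m; v ends 32 m/s.
4–6 s: v starts 32 m/s; Δx = 32·2 + ½·2·2² = 68 m; v ends 36 m/s.
6–8 s: v starts 36 m/s; Δx = 36·2 + ½·-9·2² = 54 m; v ends 18 m/s.
8–10 s: v starts 18 m/s; Δx = 18·2 + ½·-6·2² = 24 m; v ends 6 m/s.
x(10) = 4 + Σ Δx = 206 m.

206 m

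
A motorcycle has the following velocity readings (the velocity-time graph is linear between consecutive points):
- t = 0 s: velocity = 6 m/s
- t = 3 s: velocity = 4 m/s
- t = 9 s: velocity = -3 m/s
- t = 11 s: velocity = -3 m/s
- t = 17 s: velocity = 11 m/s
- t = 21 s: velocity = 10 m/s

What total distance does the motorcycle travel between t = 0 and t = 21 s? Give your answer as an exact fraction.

711/7 m

Total distance travelled is ∫|v| dt — sum the magnitudes of each area piece.
0–3 s: |½(6 + 4)(3)| = 15 m
3–9 s: v = 0 at t = 45/7 s; triangle areas 48/7 + 27/7 = 75/7 m
9–11 s: |-3| × 2 = 6 m
11–17 s: v = 0 at t = 86/7 s; triangle areas 27/14 + 363/14 = 195/7 m
17–21 s: |½(11 + 10)(4)| = 42 m
Total distance = 711/7 m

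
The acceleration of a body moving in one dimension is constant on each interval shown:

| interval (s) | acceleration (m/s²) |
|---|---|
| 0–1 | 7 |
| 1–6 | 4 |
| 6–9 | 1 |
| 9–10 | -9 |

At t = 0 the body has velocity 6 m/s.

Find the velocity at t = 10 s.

27 m/s

Δv equals the area under the a-t graph; then v = v₀ + Δv.
0–1 s: 7 × 1 = 7 m/s
1–6 s: 4 × 5 = 20 m/s
6–9 s: 1 × 3 = 3 m/s
9–10 s: -9 × 1 = -9 m/s
Δv = 21 m/s, so v(10) = 6 + (21) = 27 m/s.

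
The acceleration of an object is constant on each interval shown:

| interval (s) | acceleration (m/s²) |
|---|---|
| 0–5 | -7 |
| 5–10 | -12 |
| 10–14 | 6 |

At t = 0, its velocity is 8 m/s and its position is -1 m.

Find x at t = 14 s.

On each constant-a segment, Δv = aΔt and Δx = v₀Δt + ½aΔt²; chain segment to segment.
0–5 s: v starts 8 m/s; Δx = 8·5 + ½·-7·5² = -47.5 m; v ends -27 m/s.
5–10 s: v starts -27 m/s; Δx = -27·5 + ½·-12·5² = -285 m; v ends -87 m/s.
10–14 s: v starts -87 m/s; Δx = -87·4 + ½·6·4² = -300 m; v ends -63 m/s.
x(14) = -1 + Σ Δx = -633.5 m.

-633.5 m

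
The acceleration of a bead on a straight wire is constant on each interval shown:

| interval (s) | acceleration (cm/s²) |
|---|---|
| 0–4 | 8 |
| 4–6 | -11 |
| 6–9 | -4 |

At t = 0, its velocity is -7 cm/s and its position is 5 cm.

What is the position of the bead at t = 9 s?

On each constant-a segment, Δv = aΔt and Δx = v₀Δt + ½aΔt²; chain segment to segment.
0–4 s: v starts -7 cm/s; Δx = -7·4 + ½·8·4² = 36 cm; v ends 25 cm/s.
4–6 s: v starts 25 cm/s; Δx = 25·2 + ½·-11·2² = 28 cm; v ends 3 cm/s.
6–9 s: v starts 3 cm/s; Δx = 3·3 + ½·-4·3² = -9 cm; v ends -9 cm/s.
x(9) = 5 + Σ Δx = 60 cm.

60 cm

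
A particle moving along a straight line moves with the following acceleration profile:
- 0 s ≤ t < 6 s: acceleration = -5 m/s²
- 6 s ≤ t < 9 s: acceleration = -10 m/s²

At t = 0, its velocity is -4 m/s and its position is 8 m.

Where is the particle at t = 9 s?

On each constant-a segment, Δv = aΔt and Δx = v₀Δt + ½aΔt²; chain segment to segment.
0–6 s: v starts -4 m/s; Δx = -4·6 + ½·-5·6² = -114 m; v ends -34 m/s.
6–9 s: v starts -34 m/s; Δx = -34·3 + ½·-10·3² = -147 m; v ends -64 m/s.
x(9) = 8 + Σ Δx = -253 m.

-253 m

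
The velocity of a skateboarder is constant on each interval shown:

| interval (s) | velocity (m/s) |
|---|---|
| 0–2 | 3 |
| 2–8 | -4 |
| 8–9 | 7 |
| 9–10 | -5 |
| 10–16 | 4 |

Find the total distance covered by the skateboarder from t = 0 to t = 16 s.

66 m

Distance (not displacement) is the total path length: add the absolute areas under v-t.
0–2 s: |3| × 2 = 6 m
2–8 s: |-4| × 6 = 24 m
8–9 s: |7| × 1 = 7 m
9–10 s: |-5| × 1 = 5 m
10–16 s: |4| × 6 = 24 m
Total distance = 66 m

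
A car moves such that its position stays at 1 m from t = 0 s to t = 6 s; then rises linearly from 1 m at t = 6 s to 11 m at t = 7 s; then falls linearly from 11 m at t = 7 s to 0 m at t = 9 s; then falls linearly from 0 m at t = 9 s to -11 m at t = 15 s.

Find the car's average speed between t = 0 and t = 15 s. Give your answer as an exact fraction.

Average speed = (total path length)/(elapsed time); on a piecewise-linear x-t graph the path length is Σ|Δx|.
0–6 s: |Δx| = |1 − 1| = 0 m
6–7 s: |Δx| = |11 − 1| = 10 m
7–9 s: |Δx| = |0 − 11| = 11 m
9–15 s: |Δx| = |-11 − 0| = 11 m
Total path = 32 m; average speed = 32/15 = 32/15 m/s.

32/15 m/s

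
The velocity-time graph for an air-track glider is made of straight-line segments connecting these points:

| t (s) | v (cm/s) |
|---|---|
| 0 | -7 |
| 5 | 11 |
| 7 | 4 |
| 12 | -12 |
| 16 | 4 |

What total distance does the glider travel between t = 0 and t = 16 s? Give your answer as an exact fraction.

Distance (not displacement) is the total path length: add the absolute areas under v-t.
0–5 s: v = 0 at t = 35/18 s; triangle areas 245/36 + 605/36 = 425/18 cm
5–7 s: |½(11 + 4)(2)| = 15 cm
7–12 s: v = 0 at t = 8.25 s; triangle areas 2.5 + 22.5 = 25 cm
12–16 s: v = 0 at t = 15 s; triangle areas 18 + 2 = 20 cm
Total distance = 1505/18 cm

1505/18 cm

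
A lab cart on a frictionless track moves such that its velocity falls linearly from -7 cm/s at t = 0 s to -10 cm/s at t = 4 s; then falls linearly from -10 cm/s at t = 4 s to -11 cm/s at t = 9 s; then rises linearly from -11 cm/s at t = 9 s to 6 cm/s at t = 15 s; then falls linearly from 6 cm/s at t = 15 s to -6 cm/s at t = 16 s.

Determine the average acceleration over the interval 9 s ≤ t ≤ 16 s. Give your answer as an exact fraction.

Average acceleration = Δv/Δt = (-6 − -11)/(16 − 9) = 5/7 cm/s².

5/7 cm/s²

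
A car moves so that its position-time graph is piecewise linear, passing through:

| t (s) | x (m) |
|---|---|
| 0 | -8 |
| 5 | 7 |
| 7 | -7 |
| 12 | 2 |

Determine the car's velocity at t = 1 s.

3 m/s

Velocity is the slope of the x-t graph on 0–5 s: (7 − -8)/(5 − 0) = 3 m/s.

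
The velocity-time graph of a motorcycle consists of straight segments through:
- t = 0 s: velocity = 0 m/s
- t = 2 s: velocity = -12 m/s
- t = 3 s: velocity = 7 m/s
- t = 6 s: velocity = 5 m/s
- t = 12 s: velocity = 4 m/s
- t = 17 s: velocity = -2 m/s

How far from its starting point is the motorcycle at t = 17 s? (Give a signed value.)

Net displacement equals the area under the velocity-time graph (areas below the axis count negative).
0–2 s: ½(0 + -12)(2) = -12 m
2–3 s: ½(-12 + 7)(1) = -2.5 m
3–6 s: ½(7 + 5)(3) = 18 m
6–12 s: ½(5 + 4)(6) = 27 m
12–17 s: ½(4 + -2)(5) = 5 m
Net displacement = 35.5 m

35.5 m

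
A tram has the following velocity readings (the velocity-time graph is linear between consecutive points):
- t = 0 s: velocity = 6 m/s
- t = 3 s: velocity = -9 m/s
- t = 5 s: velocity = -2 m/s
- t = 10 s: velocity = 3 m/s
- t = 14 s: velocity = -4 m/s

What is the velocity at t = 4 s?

-5.5 m/s

On 3–5 s the graph is linear from -9 to -2 m/s: v(4) = -9 + (-2 − -9)·(4 − 3)/(5 − 3) = -5.5 m/s.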